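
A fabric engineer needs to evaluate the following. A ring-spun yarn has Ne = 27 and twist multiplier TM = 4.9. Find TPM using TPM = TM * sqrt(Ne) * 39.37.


Formula: TPM = TM * sqrt(Ne) * 39.37
Step 1: sqrt(Ne) = sqrt(27) = 5.1962
Step 2: TM * sqrt(Ne) = 4.9 * 5.1962 = 25.4614
Step 3: TPM = 25.4614 * 39.37 = 1002 twists/m

1002 twists/m


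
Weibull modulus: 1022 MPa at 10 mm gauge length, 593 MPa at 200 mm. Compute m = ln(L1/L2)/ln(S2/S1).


Formula: m = ln(L1/L2) / ln(S2/S1)
Step 1: ln(L1/L2) = ln(10/200) = -2.99573
Step 2: S2/S1 = 593/1022 = 0.58023
Step 3: ln(S2/S1) = ln(0.58023) = -0.54433
Step 4: m = -2.99573 / -0.54433 = 5.50

5.50 (Weibull m)


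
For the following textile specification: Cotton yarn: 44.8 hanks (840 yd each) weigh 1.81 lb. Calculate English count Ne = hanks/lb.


Formula: Ne = hanks / mass_lb
Substituting: Ne = 44.8 / 1.81
Ne = 24.8

24.8 Ne


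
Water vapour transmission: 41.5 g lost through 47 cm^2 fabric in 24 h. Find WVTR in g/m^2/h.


Formula: WVTR = mass_loss / (area * time)
Step 1: Convert area: 47 cm^2 = 0.0047 m^2
Step 2: WVTR = 41.5 g / (0.0047 m^2 * 24 h)
Step 3: WVTR = 41.5 / 0.1128 = 367.9 g/m^2/h

367.9 g/m^2/h


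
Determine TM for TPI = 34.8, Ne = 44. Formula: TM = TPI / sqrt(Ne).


Formula: TM = TPI / sqrt(Ne)
Step 1: sqrt(Ne) = sqrt(44) = 6.6332
Step 2: TM = 34.8 / 6.6332 = 5.25

5.25 TM


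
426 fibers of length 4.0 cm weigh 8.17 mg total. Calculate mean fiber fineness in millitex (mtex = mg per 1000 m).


Formula: fineness (mtex) = mass (mg) / total length (km) = (mass_mg / total_length_m) * 1000
Step 1: Convert fiber length: 4.0 cm = 0.04 m
Step 2: Total fiber length = 426 * 0.04 = 17.04 m
Step 3: Linear density = 8.17 mg / 17.04 m = 0.4795 mg/m
Step 4: fineness = 0.4795 * 1000 = 479.5 mtex

479.5 mtex


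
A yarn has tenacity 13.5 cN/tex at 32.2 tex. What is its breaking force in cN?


Formula: Breaking force = Tenacity * Linear density
F = 13.5 cN/tex * 32.2 tex
F = 434.70 cN

434.70 cN


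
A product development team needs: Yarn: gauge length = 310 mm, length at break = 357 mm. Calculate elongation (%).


Formula: Elongation (%) = ((L_break - L0) / L0) * 100
Step 1: Extension = 357 - 310 = 47 mm
Step 2: Elongation = (47 / 310) * 100
Step 3: Elongation = 0.151613 * 100 = 15.1613% ≈ 15.2%

15.2%


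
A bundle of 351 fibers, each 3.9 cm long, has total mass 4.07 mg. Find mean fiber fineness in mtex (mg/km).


Formula: fineness (mtex) = mass (mg) / total length (km) = (mass_mg / total_length_m) * 1000
Step 1: Convert fiber length: 3.9 cm = 0.039 m
Step 2: Total fiber length = 351 * 0.039 = 13.689 m
Step 3: Linear density = 4.07 mg / 13.689 m = 0.2973 mg/m
Step 4: fineness = 0.2973 * 1000 = 297.3 mtex

297.3 mtex


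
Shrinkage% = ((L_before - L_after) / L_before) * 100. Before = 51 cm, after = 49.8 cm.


Formula: Shrinkage% = ((L_before - L_after) / L_before) * 100
Step 1: Shrinkage = 51 - 49.8 = 1.2 cm
Step 2: Shrinkage% = (1.2 / 51) * 100
Step 3: Shrinkage% = 0.023529 * 100 = 2.3529% ≈ 2.4%

2.4%


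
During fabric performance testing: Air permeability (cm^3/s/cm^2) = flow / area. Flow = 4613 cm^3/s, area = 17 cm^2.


Formula: Air Permeability = Airflow / Test Area
AP = 4613 cm^3/s / 17 cm^2
AP = 271.4 cm^3/s/cm^2

271.4 cm^3/s/cm^2


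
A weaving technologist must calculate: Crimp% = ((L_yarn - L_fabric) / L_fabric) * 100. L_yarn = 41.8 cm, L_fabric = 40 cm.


Formula: Crimp% = ((L_yarn - L_fabric) / L_fabric) * 100
Step 1: Extension = 41.8 - 40 = 1.8 cm
Step 2: Crimp% = (1.8 / 40) * 100
Step 3: Crimp% = 0.045 * 100 = 4.5%

4.5%


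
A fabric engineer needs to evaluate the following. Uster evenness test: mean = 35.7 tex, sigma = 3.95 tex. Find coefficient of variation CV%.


Formula: CV% = (standard deviation / mean) * 100
Step 1: Ratio = 3.95 / 35.7 = 0.110644
Step 2: CV% = 0.110644 * 100 = 11.0644% ≈ 11.1%

11.1%


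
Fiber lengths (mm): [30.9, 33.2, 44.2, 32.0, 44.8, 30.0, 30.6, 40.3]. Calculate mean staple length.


Formula: Mean = sum of lengths / count
Sum = 30.9 + 33.2 + 44.2 + 32.0 + 44.8 + 30.0 + 30.6 + 40.3
Sum = 286.0 mm
Mean = 286.0 / 8 = 35.75 mm

35.75 mm


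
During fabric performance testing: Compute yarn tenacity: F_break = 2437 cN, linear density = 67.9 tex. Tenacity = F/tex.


Formula: Tenacity = Breaking force / Linear density
Tenacity = 2437 cN / 67.9 tex
Tenacity = 35.89 cN/tex

35.89 cN/tex


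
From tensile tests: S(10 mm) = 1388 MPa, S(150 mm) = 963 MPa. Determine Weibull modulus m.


Formula: m = ln(L1/L2) / ln(S2/S1)
Step 1: ln(L1/L2) = ln(10/150) = -2.70805
Step 2: S2/S1 = 963/1388 = 0.6938
Step 3: ln(S2/S1) = ln(0.6938) = -0.36557
Step 4: m = -2.70805 / -0.36557 = 7.41

7.41 (Weibull m)


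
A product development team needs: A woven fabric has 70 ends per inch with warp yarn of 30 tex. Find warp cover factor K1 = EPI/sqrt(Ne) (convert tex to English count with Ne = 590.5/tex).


Formula: K1 = EPI / sqrt(Ne), with Ne = 590.5 / tex_warp
Step 1: Ne = 590.5 / 30 = 19.683
Step 2: sqrt(Ne) = sqrt(19.683) = 4.4366
Step 3: K1 = 70 / 4.4366 = 15.8

15.8


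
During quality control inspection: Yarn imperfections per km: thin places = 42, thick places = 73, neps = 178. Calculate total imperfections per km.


Formula: Total = thin places + thick places + neps
Total = 42 + 73 + 178
Total = 293 imperfections/km

293 imperfections/km


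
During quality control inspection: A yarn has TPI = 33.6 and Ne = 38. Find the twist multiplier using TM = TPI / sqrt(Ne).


Formula: TM = TPI / sqrt(Ne)
Step 1: sqrt(Ne) = sqrt(38) = 6.1644
Step 2: TM = 33.6 / 6.1644 = 5.45

5.45 TM


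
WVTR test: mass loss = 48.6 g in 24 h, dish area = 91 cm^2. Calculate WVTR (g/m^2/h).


Formula: WVTR = mass_loss / (area * time)
Step 1: Convert area: 91 cm^2 = 0.0091 m^2
Step 2: WVTR = 48.6 g / (0.0091 m^2 * 24 h)
Step 3: WVTR = 48.6 / 0.2184 = 222.5 g/m^2/h

222.5 g/m^2/h


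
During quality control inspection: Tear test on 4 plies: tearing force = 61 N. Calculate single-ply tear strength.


Formula: Per-ply strength = Total force / Number of plies
Per-ply = 61 N / 4
Per-ply = 15.25 N

15.25 N


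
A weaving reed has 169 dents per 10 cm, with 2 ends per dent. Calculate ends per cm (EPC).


Formula: EPC = (dents per 10 cm * ends per dent) / 10
Step 1: Total ends per 10 cm = 169 * 2 = 338
Step 2: EPC = 338 / 10 = 33.8 ends/cm

33.8 ends/cm


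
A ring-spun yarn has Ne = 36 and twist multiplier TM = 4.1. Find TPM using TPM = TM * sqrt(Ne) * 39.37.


Formula: TPM = TM * sqrt(Ne) * 39.37
Step 1: sqrt(Ne) = sqrt(36) = 6
Step 2: TM * sqrt(Ne) = 4.1 * 6 = 24.6
Step 3: TPM = 24.6 * 39.37 = 969 twists/m

969 twists/m


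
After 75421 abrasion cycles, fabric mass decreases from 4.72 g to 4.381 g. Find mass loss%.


Formula: Mass loss% = ((m_before - m_after) / m_before) * 100
Step 1: Mass loss = 4.72 - 4.381 = 0.339 g
Step 2: Ratio = 0.339 / 4.72 = 0.071822
Step 3: Mass loss% = 0.071822 * 100 = 7.1822% ≈ 7.18%

7.18%


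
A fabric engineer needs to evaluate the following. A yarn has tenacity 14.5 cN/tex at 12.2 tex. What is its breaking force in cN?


Formula: Breaking force = Tenacity * Linear density
F = 14.5 cN/tex * 12.2 tex
F = 176.90 cN

176.90 cN


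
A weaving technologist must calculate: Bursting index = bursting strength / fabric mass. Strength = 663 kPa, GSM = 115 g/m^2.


Formula: Bursting Index = Bursting Strength / Fabric GSM
BI = 663 kPa / 115 g/m^2
BI = 5.765 kPa/(g/m^2)

5.765 kPa/(g/m^2)


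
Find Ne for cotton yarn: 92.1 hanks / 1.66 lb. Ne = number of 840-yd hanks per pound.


Formula: Ne = hanks / mass_lb
Substituting: Ne = 92.1 / 1.66
Ne = 55.5

55.5 Ne


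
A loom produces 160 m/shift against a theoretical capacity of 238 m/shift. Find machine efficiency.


Formula: Efficiency% = (Actual output / Theoretical output) * 100
Efficiency% = (160 / 238) * 100
Efficiency% = 0.672269 * 100 = 67.2269% ≈ 67.2%

67.2%


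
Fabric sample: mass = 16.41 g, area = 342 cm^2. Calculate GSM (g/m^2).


Formula: GSM = mass_g / area_m2
Step 1: Convert area: 342 cm^2 = 342 / 10000 = 0.0342 m^2
Step 2: GSM = 16.41 g / 0.0342 m^2 = 479.8 g/m^2

479.8 g/m^2


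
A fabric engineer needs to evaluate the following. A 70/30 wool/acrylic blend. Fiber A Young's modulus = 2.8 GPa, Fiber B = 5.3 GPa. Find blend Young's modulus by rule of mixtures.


Formula: Blend property = (fraction_A * property_A) + (fraction_B * property_B)
Step 1: Contribution A = 70/100 * 2.8 GPa = 1.96 GPa
Step 2: Contribution B = 30/100 * 5.3 GPa = 1.59 GPa
Step 3: Blend Young's modulus = 1.96 + 1.59 = 3.55 GPa

3.55 GPa


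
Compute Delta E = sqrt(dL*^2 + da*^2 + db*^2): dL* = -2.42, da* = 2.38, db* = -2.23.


Formula: Delta E = sqrt(dL*^2 + da*^2 + db*^2)
Step 1: dL*^2 = (-2.42)^2 = 5.8564
Step 2: da*^2 = 2.38^2 = 5.6644
Step 3: db*^2 = (-2.23)^2 = 4.9729
Step 4: Sum = 5.8564 + 5.6644 + 4.9729 = 16.4937
Step 5: Delta E = sqrt(16.4937) = 4.06

4.06 Delta E


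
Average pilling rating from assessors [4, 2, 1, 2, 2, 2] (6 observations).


Formula: Mean = sum / count
Sum = 4 + 2 + 1 + 2 + 2 + 2 = 13
Mean = 13 / 6 = 2.2

2.2


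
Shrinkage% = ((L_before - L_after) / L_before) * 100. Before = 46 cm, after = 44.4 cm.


Formula: Shrinkage% = ((L_before - L_after) / L_before) * 100
Step 1: Shrinkage = 46 - 44.4 = 1.6 cm
Step 2: Shrinkage% = (1.6 / 46) * 100
Step 3: Shrinkage% = 0.034783 * 100 = 3.4783% ≈ 3.5%

3.5%


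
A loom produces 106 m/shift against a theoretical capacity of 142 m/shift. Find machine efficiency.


Formula: Efficiency% = (Actual output / Theoretical output) * 100
Efficiency% = (106 / 142) * 100
Efficiency% = 0.746479 * 100 = 74.6479% ≈ 74.6%

74.6%


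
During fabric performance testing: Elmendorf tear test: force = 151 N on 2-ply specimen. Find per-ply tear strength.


Formula: Per-ply strength = Total force / Number of plies
Per-ply = 151 N / 2
Per-ply = 75.5 N

75.5 N


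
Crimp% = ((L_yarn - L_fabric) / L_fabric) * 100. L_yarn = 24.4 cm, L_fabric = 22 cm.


Formula: Crimp% = ((L_yarn - L_fabric) / L_fabric) * 100
Step 1: Extension = 24.4 - 22 = 2.4 cm
Step 2: Crimp% = (2.4 / 22) * 100
Step 3: Crimp% = 0.109091 * 100 = 10.9091% ≈ 10.9%

10.9%


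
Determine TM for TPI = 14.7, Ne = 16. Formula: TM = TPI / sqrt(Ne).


Formula: TM = TPI / sqrt(Ne)
Step 1: sqrt(Ne) = sqrt(16) = 4
Step 2: TM = 14.7 / 4 = 3.68

3.68 TM


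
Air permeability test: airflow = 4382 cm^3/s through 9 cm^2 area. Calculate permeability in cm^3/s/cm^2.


Formula: Air Permeability = Airflow / Test Area
AP = 4382 cm^3/s / 9 cm^2
AP = 486.9 cm^3/s/cm^2

486.9 cm^3/s/cm^2


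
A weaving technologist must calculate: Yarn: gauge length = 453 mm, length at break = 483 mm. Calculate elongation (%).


Formula: Elongation (%) = ((L_break - L0) / L0) * 100
Step 1: Extension = 483 - 453 = 30 mm
Step 2: Elongation = (30 / 453) * 100
Step 3: Elongation = 0.066225 * 100 = 6.6225% ≈ 6.6%

6.6%


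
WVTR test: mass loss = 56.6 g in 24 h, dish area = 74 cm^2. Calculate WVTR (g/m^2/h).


Formula: WVTR = mass_loss / (area * time)
Step 1: Convert area: 74 cm^2 = 0.0074 m^2
Step 2: WVTR = 56.6 g / (0.0074 m^2 * 24 h)
Step 3: WVTR = 56.6 / 0.1776 = 318.7 g/m^2/h

318.7 g/m^2/h


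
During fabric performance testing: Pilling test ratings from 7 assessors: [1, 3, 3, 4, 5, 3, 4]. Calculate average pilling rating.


Formula: Mean = sum / count
Sum = 1 + 3 + 3 + 4 + 5 + 3 + 4 = 23
Mean = 23 / 7 = 3.3

3.3


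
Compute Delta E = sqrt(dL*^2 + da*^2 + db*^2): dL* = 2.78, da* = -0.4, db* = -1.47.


Formula: Delta E = sqrt(dL*^2 + da*^2 + db*^2)
Step 1: dL*^2 = 2.78^2 = 7.7284
Step 2: da*^2 = (-0.4)^2 = 0.16
Step 3: db*^2 = (-1.47)^2 = 2.1609
Step 4: Sum = 7.7284 + 0.16 + 2.1609 = 10.0493
Step 5: Delta E = sqrt(10.0493) = 3.17

3.17 Delta E


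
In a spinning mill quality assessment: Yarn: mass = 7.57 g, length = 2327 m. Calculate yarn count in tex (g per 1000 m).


Formula: Tex = (mass_g / length_m) * 1000
Substituting: Tex = (7.57 / 2327) * 1000
Intermediate: 7.57 / 2327 = 0.00325312 g/m
Tex = 0.00325312 * 1000 = 3.25 tex

3.25 tex


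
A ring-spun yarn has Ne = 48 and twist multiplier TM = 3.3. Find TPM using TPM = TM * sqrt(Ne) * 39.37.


Formula: TPM = TM * sqrt(Ne) * 39.37
Step 1: sqrt(Ne) = sqrt(48) = 6.9282
Step 2: TM * sqrt(Ne) = 3.3 * 6.9282 = 22.8631
Step 3: TPM = 22.8631 * 39.37 = 900 twists/m

900 twists/m


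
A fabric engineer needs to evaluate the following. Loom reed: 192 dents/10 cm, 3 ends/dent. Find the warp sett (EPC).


Formula: EPC = (dents per 10 cm * ends per dent) / 10
Step 1: Total ends per 10 cm = 192 * 3 = 576
Step 2: EPC = 576 / 10 = 57.6 ends/cm

57.6 ends/cm


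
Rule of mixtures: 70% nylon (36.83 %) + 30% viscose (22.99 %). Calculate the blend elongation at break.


Formula: Blend property = (fraction_A * property_A) + (fraction_B * property_B)
Step 1: Contribution A = 70/100 * 36.83 % = 25.781 %
Step 2: Contribution B = 30/100 * 22.99 % = 6.897 %
Step 3: Blend elongation at break = 25.781 + 6.897 = 32.678 %

32.678 %


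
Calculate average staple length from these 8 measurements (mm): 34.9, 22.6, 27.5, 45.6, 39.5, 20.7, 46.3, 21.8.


Formula: Mean = sum of lengths / count
Sum = 34.9 + 22.6 + 27.5 + 45.6 + 39.5 + 20.7 + 46.3 + 21.8
Sum = 258.9 mm
Mean = 258.9 / 8 = 32.36 mm

32.36 mm


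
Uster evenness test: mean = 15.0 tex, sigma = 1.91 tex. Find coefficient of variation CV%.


Formula: CV% = (standard deviation / mean) * 100
Step 1: Ratio = 1.91 / 15.0 = 0.127333
Step 2: CV% = 0.127333 * 100 = 12.7333% ≈ 12.7%

12.7%


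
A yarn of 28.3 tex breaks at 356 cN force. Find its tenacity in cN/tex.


Formula: Tenacity = Breaking force / Linear density
Tenacity = 356 cN / 28.3 tex
Tenacity = 12.58 cN/tex

12.58 cN/tex


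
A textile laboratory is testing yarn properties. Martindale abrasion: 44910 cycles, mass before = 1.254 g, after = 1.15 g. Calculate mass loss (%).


Formula: Mass loss% = ((m_before - m_after) / m_before) * 100
Step 1: Mass loss = 1.254 - 1.15 = 0.104 g
Step 2: Ratio = 0.104 / 1.254 = 0.0829346
Step 3: Mass loss% = 0.0829346 * 100 = 8.29346% ≈ 8.29%

8.29%


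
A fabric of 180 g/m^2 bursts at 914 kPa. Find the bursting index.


Formula: Bursting Index = Bursting Strength / Fabric GSM
BI = 914 kPa / 180 g/m^2
BI = 5.078 kPa/(g/m^2)

5.078 kPa/(g/m^2)


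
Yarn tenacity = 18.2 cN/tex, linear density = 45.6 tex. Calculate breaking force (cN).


Formula: Breaking force = Tenacity * Linear density
F = 18.2 cN/tex * 45.6 tex
F = 829.92 cN

829.92 cN


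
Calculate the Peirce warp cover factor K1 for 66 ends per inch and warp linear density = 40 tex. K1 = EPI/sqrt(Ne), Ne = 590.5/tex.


Formula: K1 = EPI / sqrt(Ne), with Ne = 590.5 / tex_warp
Step 1: Ne = 590.5 / 40 = 14.763
Step 2: sqrt(Ne) = sqrt(14.763) = 3.8423
Step 3: K1 = 66 / 3.8423 = 17.2

17.2


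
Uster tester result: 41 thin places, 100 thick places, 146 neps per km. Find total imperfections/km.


Formula: Total = thin places + thick places + neps
Total = 41 + 100 + 146
Total = 287 imperfections/km

287 imperfections/km


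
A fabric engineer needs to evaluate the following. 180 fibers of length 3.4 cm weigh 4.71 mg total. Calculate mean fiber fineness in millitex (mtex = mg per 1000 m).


Formula: fineness (mtex) = mass (mg) / total length (km) = (mass_mg / total_length_m) * 1000
Step 1: Convert fiber length: 3.4 cm = 0.034 m
Step 2: Total fiber length = 180 * 0.034 = 6.12 m
Step 3: Linear density = 4.71 mg / 6.12 m = 0.7696 mg/m
Step 4: fineness = 0.7696 * 1000 = 769.6 mtex

769.6 mtex


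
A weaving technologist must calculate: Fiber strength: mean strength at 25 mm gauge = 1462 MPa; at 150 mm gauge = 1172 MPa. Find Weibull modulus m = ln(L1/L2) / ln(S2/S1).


Formula: m = ln(L1/L2) / ln(S2/S1)
Step 1: ln(L1/L2) = ln(25/150) = -1.79176
Step 2: S2/S1 = 1172/1462 = 0.80164
Step 3: ln(S2/S1) = ln(0.80164) = -0.22110
Step 4: m = -1.79176 / -0.22110 = 8.10

8.10 (Weibull m)


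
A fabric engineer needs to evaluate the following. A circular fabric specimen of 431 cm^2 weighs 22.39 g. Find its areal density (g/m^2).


Formula: GSM = mass_g / area_m2
Step 1: Convert area: 431 cm^2 = 431 / 10000 = 0.0431 m^2
Step 2: GSM = 22.39 g / 0.0431 m^2 = 519.5 g/m^2

519.5 g/m^2


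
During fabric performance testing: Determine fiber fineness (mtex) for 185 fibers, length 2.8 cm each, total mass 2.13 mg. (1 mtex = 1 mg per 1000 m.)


Formula: fineness (mtex) = mass (mg) / total length (km) = (mass_mg / total_length_m) * 1000
Step 1: Convert fiber length: 2.8 cm = 0.028 m
Step 2: Total fiber length = 185 * 0.028 = 5.18 m
Step 3: Linear density = 2.13 mg / 5.18 m = 0.4112 mg/m
Step 4: fineness = 0.4112 * 1000 = 411.2 mtex

411.2 mtex


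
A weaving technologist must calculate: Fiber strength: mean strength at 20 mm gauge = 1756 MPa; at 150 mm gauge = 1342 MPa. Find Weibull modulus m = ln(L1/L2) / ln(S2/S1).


Formula: m = ln(L1/L2) / ln(S2/S1)
Step 1: ln(L1/L2) = ln(20/150) = -2.01490
Step 2: S2/S1 = 1342/1756 = 0.76424
Step 3: ln(S2/S1) = ln(0.76424) = -0.26887
Step 4: m = -2.01490 / -0.26887 = 7.49

7.49 (Weibull m)


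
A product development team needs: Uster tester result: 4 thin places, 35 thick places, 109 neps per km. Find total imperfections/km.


Formula: Total = thin places + thick places + neps
Total = 4 + 35 + 109
Total = 148 imperfections/km

148 imperfections/km


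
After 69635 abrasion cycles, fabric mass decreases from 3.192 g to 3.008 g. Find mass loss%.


Formula: Mass loss% = ((m_before - m_after) / m_before) * 100
Step 1: Mass loss = 3.192 - 3.008 = 0.184 g
Step 2: Ratio = 0.184 / 3.192 = 0.0576441
Step 3: Mass loss% = 0.0576441 * 100 = 5.76441% ≈ 5.76%

5.76%


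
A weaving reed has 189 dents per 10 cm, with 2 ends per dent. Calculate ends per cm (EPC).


Formula: EPC = (dents per 10 cm * ends per dent) / 10
Step 1: Total ends per 10 cm = 189 * 2 = 378
Step 2: EPC = 378 / 10 = 37.8 ends/cm

37.8 ends/cm


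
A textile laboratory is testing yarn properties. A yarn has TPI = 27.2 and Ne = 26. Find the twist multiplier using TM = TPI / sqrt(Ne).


Formula: TM = TPI / sqrt(Ne)
Step 1: sqrt(Ne) = sqrt(26) = 5.099
Step 2: TM = 27.2 / 5.099 = 5.33

5.33 TM


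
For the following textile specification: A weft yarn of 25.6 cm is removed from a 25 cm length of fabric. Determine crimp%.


Formula: Crimp% = ((L_yarn - L_fabric) / L_fabric) * 100
Step 1: Extension = 25.6 - 25 = 0.6 cm
Step 2: Crimp% = (0.6 / 25) * 100
Step 3: Crimp% = 0.024 * 100 = 2.4%

2.4%


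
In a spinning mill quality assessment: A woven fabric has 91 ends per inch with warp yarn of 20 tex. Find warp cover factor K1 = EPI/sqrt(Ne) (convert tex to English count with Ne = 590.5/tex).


Formula: K1 = EPI / sqrt(Ne), with Ne = 590.5 / tex_warp
Step 1: Ne = 590.5 / 20 = 29.525
Step 2: sqrt(Ne) = sqrt(29.525) = 5.4337
Step 3: K1 = 91 / 5.4337 = 16.7

16.7


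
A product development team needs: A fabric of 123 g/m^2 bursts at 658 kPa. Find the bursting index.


Formula: Bursting Index = Bursting Strength / Fabric GSM
BI = 658 kPa / 123 g/m^2
BI = 5.350 kPa/(g/m^2)

5.350 kPa/(g/m^2)


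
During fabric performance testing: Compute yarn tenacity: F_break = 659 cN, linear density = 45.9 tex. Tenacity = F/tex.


Formula: Tenacity = Breaking force / Linear density
Tenacity = 659 cN / 45.9 tex
Tenacity = 14.36 cN/tex

14.36 cN/tex


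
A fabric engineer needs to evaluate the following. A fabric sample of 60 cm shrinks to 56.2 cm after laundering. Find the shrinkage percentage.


Formula: Shrinkage% = ((L_before - L_after) / L_before) * 100
Step 1: Shrinkage = 60 - 56.2 = 3.8 cm
Step 2: Shrinkage% = (3.8 / 60) * 100
Step 3: Shrinkage% = 0.063333 * 100 = 6.3333% ≈ 6.3%

6.3%


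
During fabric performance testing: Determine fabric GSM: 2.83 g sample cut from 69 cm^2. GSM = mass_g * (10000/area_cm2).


Formula: GSM = mass_g / area_m2
Step 1: Convert area: 69 cm^2 = 69 / 10000 = 0.0069 m^2
Step 2: GSM = 2.83 g / 0.0069 m^2 = 410.1 g/m^2

410.1 g/m^2


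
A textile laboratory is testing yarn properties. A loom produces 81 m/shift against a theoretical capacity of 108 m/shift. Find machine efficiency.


Formula: Efficiency% = (Actual output / Theoretical output) * 100
Efficiency% = (81 / 108) * 100
Efficiency% = 0.75 * 100 = 75.0%

75.0%


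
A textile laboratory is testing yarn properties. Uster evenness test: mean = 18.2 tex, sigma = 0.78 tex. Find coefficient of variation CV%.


Formula: CV% = (standard deviation / mean) * 100
Step 1: Ratio = 0.78 / 18.2 = 0.042857
Step 2: CV% = 0.042857 * 100 = 4.2857% ≈ 4.3%

4.3%


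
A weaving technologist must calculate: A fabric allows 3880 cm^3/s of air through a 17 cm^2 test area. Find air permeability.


Formula: Air Permeability = Airflow / Test Area
AP = 3880 cm^3/s / 17 cm^2
AP = 228.2 cm^3/s/cm^2

228.2 cm^3/s/cm^2


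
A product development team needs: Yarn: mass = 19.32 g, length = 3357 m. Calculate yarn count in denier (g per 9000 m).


Formula: den = (mass_g / length_m) * 9000
Substituting: den = (19.32 / 3357) * 9000
Intermediate: 19.32 / 3357 = 0.00575514 g/m
den = 0.00575514 * 9000 = 51.8 denier

51.8 denier


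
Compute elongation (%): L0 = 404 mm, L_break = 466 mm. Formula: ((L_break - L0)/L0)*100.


Formula: Elongation (%) = ((L_break - L0) / L0) * 100
Step 1: Extension = 466 - 404 = 62 mm
Step 2: Elongation = (62 / 404) * 100
Step 3: Elongation = 0.153465 * 100 = 15.3465% ≈ 15.3%

15.3%


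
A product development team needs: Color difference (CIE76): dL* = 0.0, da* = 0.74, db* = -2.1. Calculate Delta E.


Formula: Delta E = sqrt(dL*^2 + da*^2 + db*^2)
Step 1: dL*^2 = 0.0^2 = 0.0
Step 2: da*^2 = 0.74^2 = 0.5476
Step 3: db*^2 = (-2.1)^2 = 4.41
Step 4: Sum = 0.0 + 0.5476 + 4.41 = 4.9576
Step 5: Delta E = sqrt(4.9576) = 2.23

2.23 Delta E


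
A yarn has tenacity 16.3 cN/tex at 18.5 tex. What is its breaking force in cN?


Formula: Breaking force = Tenacity * Linear density
F = 16.3 cN/tex * 18.5 tex
F = 301.55 cN

301.55 cN


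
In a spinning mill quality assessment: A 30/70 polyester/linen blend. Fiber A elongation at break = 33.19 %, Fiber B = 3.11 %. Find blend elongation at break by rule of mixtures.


Formula: Blend property = (fraction_A * property_A) + (fraction_B * property_B)
Step 1: Contribution A = 30/100 * 33.19 % = 9.957 %
Step 2: Contribution B = 70/100 * 3.11 % = 2.177 %
Step 3: Blend elongation at break = 9.957 + 2.177 = 12.134 %

12.134 %


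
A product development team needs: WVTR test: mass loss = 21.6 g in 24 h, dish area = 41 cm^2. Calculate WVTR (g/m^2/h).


Formula: WVTR = mass_loss / (area * time)
Step 1: Convert area: 41 cm^2 = 0.0041 m^2
Step 2: WVTR = 21.6 g / (0.0041 m^2 * 24 h)
Step 3: WVTR = 21.6 / 0.0984 = 219.5 g/m^2/h

219.5 g/m^2/h


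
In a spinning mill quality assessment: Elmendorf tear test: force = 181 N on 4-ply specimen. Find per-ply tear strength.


Formula: Per-ply strength = Total force / Number of plies
Per-ply = 181 N / 4
Per-ply = 45.25 N

45.25 N


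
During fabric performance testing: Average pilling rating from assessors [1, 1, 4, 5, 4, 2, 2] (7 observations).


Formula: Mean = sum / count
Sum = 1 + 1 + 4 + 5 + 4 + 2 + 2 = 19
Mean = 19 / 7 = 2.7

2.7


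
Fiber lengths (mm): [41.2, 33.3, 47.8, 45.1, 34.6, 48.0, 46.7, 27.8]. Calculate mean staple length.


Formula: Mean = sum of lengths / count
Sum = 41.2 + 33.3 + 47.8 + 45.1 + 34.6 + 48.0 + 46.7 + 27.8
Sum = 324.5 mm
Mean = 324.5 / 8 = 40.56 mm

40.56 mm


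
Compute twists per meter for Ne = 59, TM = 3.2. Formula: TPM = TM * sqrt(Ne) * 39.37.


Formula: TPM = TM * sqrt(Ne) * 39.37
Step 1: sqrt(Ne) = sqrt(59) = 7.6811
Step 2: TM * sqrt(Ne) = 3.2 * 7.6811 = 24.5795
Step 3: TPM = 24.5795 * 39.37 = 968 twists/m

968 twists/m


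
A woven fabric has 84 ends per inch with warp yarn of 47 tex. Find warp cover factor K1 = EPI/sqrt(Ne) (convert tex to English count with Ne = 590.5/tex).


Formula: K1 = EPI / sqrt(Ne), with Ne = 590.5 / tex_warp
Step 1: Ne = 590.5 / 47 = 12.564
Step 2: sqrt(Ne) = sqrt(12.564) = 3.5446
Step 3: K1 = 84 / 3.5446 = 23.7

23.7


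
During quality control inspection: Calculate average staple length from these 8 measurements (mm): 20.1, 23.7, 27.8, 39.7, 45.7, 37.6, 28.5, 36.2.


Formula: Mean = sum of lengths / count
Sum = 20.1 + 23.7 + 27.8 + 39.7 + 45.7 + 37.6 + 28.5 + 36.2
Sum = 259.3 mm
Mean = 259.3 / 8 = 32.41 mm

32.41 mm


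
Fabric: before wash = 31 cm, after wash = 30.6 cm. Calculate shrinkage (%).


Formula: Shrinkage% = ((L_before - L_after) / L_before) * 100
Step 1: Shrinkage = 31 - 30.6 = 0.4 cm
Step 2: Shrinkage% = (0.4 / 31) * 100
Step 3: Shrinkage% = 0.012903 * 100 = 1.2903% ≈ 1.3%

1.3%


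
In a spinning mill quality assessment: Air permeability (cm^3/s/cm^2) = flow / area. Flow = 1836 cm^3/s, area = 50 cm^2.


Formula: Air Permeability = Airflow / Test Area
AP = 1836 cm^3/s / 50 cm^2
AP = 36.7 cm^3/s/cm^2

36.7 cm^3/s/cm^2


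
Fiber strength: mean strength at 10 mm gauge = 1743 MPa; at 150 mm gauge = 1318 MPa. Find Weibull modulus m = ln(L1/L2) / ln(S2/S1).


Formula: m = ln(L1/L2) / ln(S2/S1)
Step 1: ln(L1/L2) = ln(10/150) = -2.70805
Step 2: S2/S1 = 1318/1743 = 0.75617
Step 3: ln(S2/S1) = ln(0.75617) = -0.27949
Step 4: m = -2.70805 / -0.27949 = 9.69

9.69 (Weibull m)


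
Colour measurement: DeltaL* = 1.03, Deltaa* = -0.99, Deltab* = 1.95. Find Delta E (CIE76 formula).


Formula: Delta E = sqrt(dL*^2 + da*^2 + db*^2)
Step 1: dL*^2 = 1.03^2 = 1.0609
Step 2: da*^2 = (-0.99)^2 = 0.9801
Step 3: db*^2 = 1.95^2 = 3.8025
Step 4: Sum = 1.0609 + 0.9801 + 3.8025 = 5.8435
Step 5: Delta E = sqrt(5.8435) = 2.42

2.42 Delta E


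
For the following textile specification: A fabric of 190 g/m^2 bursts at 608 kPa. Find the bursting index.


Formula: Bursting Index = Bursting Strength / Fabric GSM
BI = 608 kPa / 190 g/m^2
BI = 3.200 kPa/(g/m^2)

3.200 kPa/(g/m^2)


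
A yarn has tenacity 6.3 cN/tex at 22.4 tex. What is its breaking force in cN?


Formula: Breaking force = Tenacity * Linear density
F = 6.3 cN/tex * 22.4 tex
F = 141.12 cN

141.12 cN


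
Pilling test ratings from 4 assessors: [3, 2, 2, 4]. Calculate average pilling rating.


Formula: Mean = sum / count
Sum = 3 + 2 + 2 + 4 = 11
Mean = 11 / 4 = 2.8

2.8


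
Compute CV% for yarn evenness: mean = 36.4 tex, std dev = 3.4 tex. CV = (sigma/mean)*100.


Formula: CV% = (standard deviation / mean) * 100
Step 1: Ratio = 3.4 / 36.4 = 0.093407
Step 2: CV% = 0.093407 * 100 = 9.3407% ≈ 9.3%

9.3%


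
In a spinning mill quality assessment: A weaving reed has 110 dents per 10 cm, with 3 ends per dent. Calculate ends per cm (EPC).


Formula: EPC = (dents per 10 cm * ends per dent) / 10
Step 1: Total ends per 10 cm = 110 * 3 = 330
Step 2: EPC = 330 / 10 = 33.0 ends/cm

33.0 ends/cm


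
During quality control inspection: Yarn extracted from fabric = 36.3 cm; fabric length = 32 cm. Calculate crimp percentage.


Formula: Crimp% = ((L_yarn - L_fabric) / L_fabric) * 100
Step 1: Extension = 36.3 - 32 = 4.3 cm
Step 2: Crimp% = (4.3 / 32) * 100
Step 3: Crimp% = 0.134375 * 100 = 13.4375% ≈ 13.4%

13.4%


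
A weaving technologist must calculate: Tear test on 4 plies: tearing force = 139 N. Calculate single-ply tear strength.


Formula: Per-ply strength = Total force / Number of plies
Per-ply = 139 N / 4
Per-ply = 34.75 N

34.75 N


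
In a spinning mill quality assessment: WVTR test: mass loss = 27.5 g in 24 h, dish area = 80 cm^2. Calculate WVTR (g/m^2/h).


Formula: WVTR = mass_loss / (area * time)
Step 1: Convert area: 80 cm^2 = 0.008 m^2
Step 2: WVTR = 27.5 g / (0.008 m^2 * 24 h)
Step 3: WVTR = 27.5 / 0.192 = 143.2 g/m^2/h

143.2 g/m^2/h


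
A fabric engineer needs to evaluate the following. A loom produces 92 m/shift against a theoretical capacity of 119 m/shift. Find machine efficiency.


Formula: Efficiency% = (Actual output / Theoretical output) * 100
Efficiency% = (92 / 119) * 100
Efficiency% = 0.773109 * 100 = 77.3109% ≈ 77.3%

77.3%


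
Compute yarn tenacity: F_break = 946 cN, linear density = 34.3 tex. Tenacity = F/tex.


Formula: Tenacity = Breaking force / Linear density
Tenacity = 946 cN / 34.3 tex
Tenacity = 27.58 cN/tex

27.58 cN/tex


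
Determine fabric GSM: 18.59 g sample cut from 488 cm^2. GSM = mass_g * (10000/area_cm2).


Formula: GSM = mass_g / area_m2
Step 1: Convert area: 488 cm^2 = 488 / 10000 = 0.0488 m^2
Step 2: GSM = 18.59 g / 0.0488 m^2 = 380.9 g/m^2

380.9 g/m^2


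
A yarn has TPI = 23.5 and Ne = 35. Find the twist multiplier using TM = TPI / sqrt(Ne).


Formula: TM = TPI / sqrt(Ne)
Step 1: sqrt(Ne) = sqrt(35) = 5.9161
Step 2: TM = 23.5 / 5.9161 = 3.97

3.97 TM


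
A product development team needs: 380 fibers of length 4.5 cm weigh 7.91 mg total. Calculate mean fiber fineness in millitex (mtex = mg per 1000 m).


Formula: fineness (mtex) = mass (mg) / total length (km) = (mass_mg / total_length_m) * 1000
Step 1: Convert fiber length: 4.5 cm = 0.045 m
Step 2: Total fiber length = 380 * 0.045 = 17.1 m
Step 3: Linear density = 7.91 mg / 17.1 m = 0.4626 mg/m
Step 4: fineness = 0.4626 * 1000 = 462.6 mtex

462.6 mtex


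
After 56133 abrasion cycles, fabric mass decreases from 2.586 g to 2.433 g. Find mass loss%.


Formula: Mass loss% = ((m_before - m_after) / m_before) * 100
Step 1: Mass loss = 2.586 - 2.433 = 0.153 g
Step 2: Ratio = 0.153 / 2.586 = 0.0591647
Step 3: Mass loss% = 0.0591647 * 100 = 5.91647% ≈ 5.92%

5.92%


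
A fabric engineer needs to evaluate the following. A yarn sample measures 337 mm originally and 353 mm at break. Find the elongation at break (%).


Formula: Elongation (%) = ((L_break - L0) / L0) * 100
Step 1: Extension = 353 - 337 = 16 mm
Step 2: Elongation = (16 / 337) * 100
Step 3: Elongation = 0.047478 * 100 = 4.7478% ≈ 4.7%

4.7%


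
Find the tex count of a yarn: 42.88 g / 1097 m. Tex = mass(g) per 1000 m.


Formula: Tex = (mass_g / length_m) * 1000
Substituting: Tex = (42.88 / 1097) * 1000
Intermediate: 42.88 / 1097 = 0.03908842 g/m
Tex = 0.03908842 * 1000 = 39.09 tex

39.09 tex


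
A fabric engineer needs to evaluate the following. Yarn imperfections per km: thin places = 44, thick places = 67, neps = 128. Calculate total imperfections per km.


Formula: Total = thin places + thick places + neps
Total = 44 + 67 + 128
Total = 239 imperfections/km

239 imperfections/km


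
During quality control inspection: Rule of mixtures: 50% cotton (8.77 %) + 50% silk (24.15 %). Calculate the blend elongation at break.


Formula: Blend property = (fraction_A * property_A) + (fraction_B * property_B)
Step 1: Contribution A = 50/100 * 8.77 % = 4.385 %
Step 2: Contribution B = 50/100 * 24.15 % = 12.075 %
Step 3: Blend elongation at break = 4.385 + 12.075 = 16.46 %

16.46 %


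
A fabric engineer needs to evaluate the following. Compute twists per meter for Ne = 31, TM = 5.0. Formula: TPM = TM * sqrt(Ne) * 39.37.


Formula: TPM = TM * sqrt(Ne) * 39.37
Step 1: sqrt(Ne) = sqrt(31) = 5.5678
Step 2: TM * sqrt(Ne) = 5.0 * 5.5678 = 27.839
Step 3: TPM = 27.839 * 39.37 = 1096 twists/m

1096 twists/m


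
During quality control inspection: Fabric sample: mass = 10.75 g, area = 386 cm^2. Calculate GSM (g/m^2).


Formula: GSM = mass_g / area_m2
Step 1: Convert area: 386 cm^2 = 386 / 10000 = 0.0386 m^2
Step 2: GSM = 10.75 g / 0.0386 m^2 = 278.5 g/m^2

278.5 g/m^2


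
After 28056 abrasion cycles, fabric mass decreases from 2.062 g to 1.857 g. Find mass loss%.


Formula: Mass loss% = ((m_before - m_after) / m_before) * 100
Step 1: Mass loss = 2.062 - 1.857 = 0.205 g
Step 2: Ratio = 0.205 / 2.062 = 0.099418
Step 3: Mass loss% = 0.099418 * 100 = 9.9418% ≈ 9.94%

9.94%


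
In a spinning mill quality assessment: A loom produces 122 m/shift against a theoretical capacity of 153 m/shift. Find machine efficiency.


Formula: Efficiency% = (Actual output / Theoretical output) * 100
Efficiency% = (122 / 153) * 100
Efficiency% = 0.797386 * 100 = 79.7386% ≈ 79.7%

79.7%


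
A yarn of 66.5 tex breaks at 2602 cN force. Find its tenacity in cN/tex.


Formula: Tenacity = Breaking force / Linear density
Tenacity = 2602 cN / 66.5 tex
Tenacity = 39.13 cN/tex

39.13 cN/tex


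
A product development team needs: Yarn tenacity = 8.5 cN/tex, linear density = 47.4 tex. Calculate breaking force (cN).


Formula: Breaking force = Tenacity * Linear density
F = 8.5 cN/tex * 47.4 tex
F = 402.90 cN

402.90 cN


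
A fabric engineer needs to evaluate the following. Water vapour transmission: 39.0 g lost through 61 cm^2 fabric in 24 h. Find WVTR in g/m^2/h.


Formula: WVTR = mass_loss / (area * time)
Step 1: Convert area: 61 cm^2 = 0.0061 m^2
Step 2: WVTR = 39.0 g / (0.0061 m^2 * 24 h)
Step 3: WVTR = 39.0 / 0.1464 = 266.4 g/m^2/h

266.4 g/m^2/h


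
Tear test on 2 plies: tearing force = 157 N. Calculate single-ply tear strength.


Formula: Per-ply strength = Total force / Number of plies
Per-ply = 157 N / 2
Per-ply = 78.5 N

78.5 N


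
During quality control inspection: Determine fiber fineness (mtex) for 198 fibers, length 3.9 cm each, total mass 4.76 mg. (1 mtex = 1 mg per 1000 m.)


Formula: fineness (mtex) = mass (mg) / total length (km) = (mass_mg / total_length_m) * 1000
Step 1: Convert fiber length: 3.9 cm = 0.039 m
Step 2: Total fiber length = 198 * 0.039 = 7.722 m
Step 3: Linear density = 4.76 mg / 7.722 m = 0.6164 mg/m
Step 4: fineness = 0.6164 * 1000 = 616.4 mtex

616.4 mtex


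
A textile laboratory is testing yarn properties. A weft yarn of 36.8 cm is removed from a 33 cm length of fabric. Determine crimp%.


Formula: Crimp% = ((L_yarn - L_fabric) / L_fabric) * 100
Step 1: Extension = 36.8 - 33 = 3.8 cm
Step 2: Crimp% = (3.8 / 33) * 100
Step 3: Crimp% = 0.115152 * 100 = 11.5152% ≈ 11.5%

11.5%


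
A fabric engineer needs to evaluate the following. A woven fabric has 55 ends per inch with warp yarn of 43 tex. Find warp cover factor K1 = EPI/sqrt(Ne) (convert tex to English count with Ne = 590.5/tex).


Formula: K1 = EPI / sqrt(Ne), with Ne = 590.5 / tex_warp
Step 1: Ne = 590.5 / 43 = 13.733
Step 2: sqrt(Ne) = sqrt(13.733) = 3.7058
Step 3: K1 = 55 / 3.7058 = 14.8

14.8


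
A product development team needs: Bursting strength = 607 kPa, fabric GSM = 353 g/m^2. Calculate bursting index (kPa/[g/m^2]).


Formula: Bursting Index = Bursting Strength / Fabric GSM
BI = 607 kPa / 353 g/m^2
BI = 1.720 kPa/(g/m^2)

1.720 kPa/(g/m^2)


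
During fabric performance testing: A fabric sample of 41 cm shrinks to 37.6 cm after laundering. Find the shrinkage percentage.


Formula: Shrinkage% = ((L_before - L_after) / L_before) * 100
Step 1: Shrinkage = 41 - 37.6 = 3.4 cm
Step 2: Shrinkage% = (3.4 / 41) * 100
Step 3: Shrinkage% = 0.082927 * 100 = 8.2927% ≈ 8.3%

8.3%


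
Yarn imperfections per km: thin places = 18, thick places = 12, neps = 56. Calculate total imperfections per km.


Formula: Total = thin places + thick places + neps
Total = 18 + 12 + 56
Total = 86 imperfections/km

86 imperfections/km


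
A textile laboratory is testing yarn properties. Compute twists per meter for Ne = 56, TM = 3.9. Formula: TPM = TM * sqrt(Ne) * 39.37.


Formula: TPM = TM * sqrt(Ne) * 39.37
Step 1: sqrt(Ne) = sqrt(56) = 7.4833
Step 2: TM * sqrt(Ne) = 3.9 * 7.4833 = 29.1849
Step 3: TPM = 29.1849 * 39.37 = 1149 twists/m

1149 twists/m


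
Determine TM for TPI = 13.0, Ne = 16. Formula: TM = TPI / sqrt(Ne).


Formula: TM = TPI / sqrt(Ne)
Step 1: sqrt(Ne) = sqrt(16) = 4
Step 2: TM = 13.0 / 4 = 3.25

3.25 TM


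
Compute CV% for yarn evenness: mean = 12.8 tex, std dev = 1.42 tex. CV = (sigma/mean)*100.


Formula: CV% = (standard deviation / mean) * 100
Step 1: Ratio = 1.42 / 12.8 = 0.110938
Step 2: CV% = 0.110938 * 100 = 11.0938% ≈ 11.1%

11.1%


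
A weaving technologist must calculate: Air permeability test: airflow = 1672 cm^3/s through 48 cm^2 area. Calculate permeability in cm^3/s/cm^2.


Formula: Air Permeability = Airflow / Test Area
AP = 1672 cm^3/s / 48 cm^2
AP = 34.8 cm^3/s/cm^2

34.8 cm^3/s/cm^2


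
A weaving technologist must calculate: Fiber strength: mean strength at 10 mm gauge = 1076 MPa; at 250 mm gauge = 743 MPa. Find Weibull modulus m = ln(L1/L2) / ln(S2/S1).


Formula: m = ln(L1/L2) / ln(S2/S1)
Step 1: ln(L1/L2) = ln(10/250) = -3.21888
Step 2: S2/S1 = 743/1076 = 0.69052
Step 3: ln(S2/S1) = ln(0.69052) = -0.37031
Step 4: m = -3.21888 / -0.37031 = 8.69

8.69 (Weibull m)


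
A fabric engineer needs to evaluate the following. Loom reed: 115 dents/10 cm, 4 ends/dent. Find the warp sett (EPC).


Formula: EPC = (dents per 10 cm * ends per dent) / 10
Step 1: Total ends per 10 cm = 115 * 4 = 460
Step 2: EPC = 460 / 10 = 46.0 ends/cm

46.0 ends/cm


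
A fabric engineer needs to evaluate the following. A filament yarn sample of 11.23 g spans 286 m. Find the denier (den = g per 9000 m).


Formula: den = (mass_g / length_m) * 9000
Substituting: den = (11.23 / 286) * 9000
Intermediate: 11.23 / 286 = 0.03926573 g/m
den = 0.03926573 * 9000 = 353.4 denier

353.4 denier


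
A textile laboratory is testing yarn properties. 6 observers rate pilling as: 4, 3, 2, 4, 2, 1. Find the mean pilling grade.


Formula: Mean = sum / count
Sum = 4 + 3 + 2 + 4 + 2 + 1 = 16
Mean = 16 / 6 = 2.7

2.7


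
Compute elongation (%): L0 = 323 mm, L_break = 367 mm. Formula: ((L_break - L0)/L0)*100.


Formula: Elongation (%) = ((L_break - L0) / L0) * 100
Step 1: Extension = 367 - 323 = 44 mm
Step 2: Elongation = (44 / 323) * 100
Step 3: Elongation = 0.136223 * 100 = 13.6223% ≈ 13.6%

13.6%


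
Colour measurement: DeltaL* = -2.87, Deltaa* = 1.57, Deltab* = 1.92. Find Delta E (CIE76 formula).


Formula: Delta E = sqrt(dL*^2 + da*^2 + db*^2)
Step 1: dL*^2 = (-2.87)^2 = 8.2369
Step 2: da*^2 = 1.57^2 = 2.4649
Step 3: db*^2 = 1.92^2 = 3.6864
Step 4: Sum = 8.2369 + 2.4649 + 3.6864 = 14.3882
Step 5: Delta E = sqrt(14.3882) = 3.79

3.79 Delta E


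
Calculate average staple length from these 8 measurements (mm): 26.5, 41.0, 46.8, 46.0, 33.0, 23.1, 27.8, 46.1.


Formula: Mean = sum of lengths / count
Sum = 26.5 + 41.0 + 46.8 + 46.0 + 33.0 + 23.1 + 27.8 + 46.1
Sum = 290.3 mm
Mean = 290.3 / 8 = 36.29 mm

36.29 mm


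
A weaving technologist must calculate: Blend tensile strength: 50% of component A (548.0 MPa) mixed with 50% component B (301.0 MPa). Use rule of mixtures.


Formula: Blend property = (fraction_A * property_A) + (fraction_B * property_B)
Step 1: Contribution A = 50/100 * 548.0 MPa = 274.0 MPa
Step 2: Contribution B = 50/100 * 301.0 MPa = 150.5 MPa
Step 3: Blend tensile strength = 274.0 + 150.5 = 424.5 MPa

424.5 MPa


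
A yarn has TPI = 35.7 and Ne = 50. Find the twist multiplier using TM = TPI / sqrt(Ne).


Formula: TM = TPI / sqrt(Ne)
Step 1: sqrt(Ne) = sqrt(50) = 7.0711
Step 2: TM = 35.7 / 7.0711 = 5.05

5.05 TM


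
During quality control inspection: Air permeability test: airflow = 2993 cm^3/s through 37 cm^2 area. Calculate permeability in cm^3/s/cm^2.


Formula: Air Permeability = Airflow / Test Area
AP = 2993 cm^3/s / 37 cm^2
AP = 80.9 cm^3/s/cm^2

80.9 cm^3/s/cm^2


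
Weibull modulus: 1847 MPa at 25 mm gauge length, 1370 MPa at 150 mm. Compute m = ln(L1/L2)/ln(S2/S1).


Formula: m = ln(L1/L2) / ln(S2/S1)
Step 1: ln(L1/L2) = ln(25/150) = -1.79176
Step 2: S2/S1 = 1370/1847 = 0.74174
Step 3: ln(S2/S1) = ln(0.74174) = -0.29876
Step 4: m = -1.79176 / -0.29876 = 6.00

6.00 (Weibull m)


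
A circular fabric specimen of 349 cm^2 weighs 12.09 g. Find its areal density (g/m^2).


Formula: GSM = mass_g / area_m2
Step 1: Convert area: 349 cm^2 = 349 / 10000 = 0.0349 m^2
Step 2: GSM = 12.09 g / 0.0349 m^2 = 346.4 g/m^2

346.4 g/m^2


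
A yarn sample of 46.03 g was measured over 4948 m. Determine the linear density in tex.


Formula: Tex = (mass_g / length_m) * 1000
Substituting: Tex = (46.03 / 4948) * 1000
Intermediate: 46.03 / 4948 = 0.00930275 g/m
Tex = 0.00930275 * 1000 = 9.30 tex

9.30 tex
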